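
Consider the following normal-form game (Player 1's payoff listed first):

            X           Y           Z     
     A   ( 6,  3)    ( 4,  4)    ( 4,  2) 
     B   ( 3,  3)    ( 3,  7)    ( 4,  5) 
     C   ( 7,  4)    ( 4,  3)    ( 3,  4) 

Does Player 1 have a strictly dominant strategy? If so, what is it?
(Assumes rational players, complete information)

No strictly dominant strategy exists for Player 1

Work:
A strategy strictly dominates another if it gives a strictly higher payoff against every opponent action. Compare each pair of P1's strategies column-by-column:
  A vs B: [6 vs 3, 4 vs 3, 4 vs 4] → A does not strictly dominate B (column Z: 4 ≤ 4)
  A vs C: [6 vs 7, 4 vs 4, 4 vs 3] → A does not strictly dominate C (column X: 6 ≤ 7)
  B vs A: [3 vs 6, 3 vs 4, 4 vs 4] → B does not strictly dominate A (column X: 3 ≤ 6)
  B vs C: [3 vs 7, 3 vs 4, 4 vs 3] → B does not strictly dominate C (column X: 3 ≤ 7)
  C vs A: [7 vs 6, 4 vs 4, 3 vs 4] → C does not strictly dominate A (column Y: 4 ≤ 4)
  C vs B: [7 vs 3, 4 vs 3, 3 vs 4] → C does not strictly dominate B (column Z: 3 ≤ 4)
No single strategy strictly dominates all others → no strictly dominant strategy.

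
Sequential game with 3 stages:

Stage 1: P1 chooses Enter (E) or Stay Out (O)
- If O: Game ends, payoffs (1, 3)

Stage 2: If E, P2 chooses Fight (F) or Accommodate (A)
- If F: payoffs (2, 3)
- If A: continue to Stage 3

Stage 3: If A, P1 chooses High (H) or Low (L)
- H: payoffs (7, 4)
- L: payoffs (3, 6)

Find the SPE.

SPE: (E, A, H); Outcome (7, 4)

Work:
Stage 3: P1 chooses H (7 vs 3)
Stage 2: P2: F->3, A->4 (anticipating H). Choose A
Stage 1: P1: O->1, E->7 (anticipating A, H). Choose E
SPE path: E -> A -> H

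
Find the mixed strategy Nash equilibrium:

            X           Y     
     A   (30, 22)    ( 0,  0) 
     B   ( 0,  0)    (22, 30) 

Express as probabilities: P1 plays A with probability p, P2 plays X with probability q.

p = 0.5769, q = 0.4231

Work:
Find probabilities that make opponent indifferent:
P2 chooses q to make P1 indifferent between A and B
P1 chooses p to make P2 indifferent between X and Y
Mixed NE: P1 plays (A: 0.5769, B: 0.4231), P2 plays (X: 0.4231, Y: 0.5769)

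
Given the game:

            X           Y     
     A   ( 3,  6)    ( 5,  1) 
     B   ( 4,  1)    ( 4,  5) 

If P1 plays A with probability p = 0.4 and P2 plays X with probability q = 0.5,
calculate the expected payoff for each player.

E[P1] = 4.0, E[P2] = 3.2

Work:
E[P1] = p·q·π₁(A,X) + p·(1-q)·π₁(A,Y) + (1-p)·q·π₁(B,X) + (1-p)·(1-q)·π₁(B,Y)
= 0.4·0.5·3 + 0.4·0.5·5 + 0.6·0.5·4 + 0.6·0.5·4
= 4.0

E[P2] = 3.2 (similar calculation)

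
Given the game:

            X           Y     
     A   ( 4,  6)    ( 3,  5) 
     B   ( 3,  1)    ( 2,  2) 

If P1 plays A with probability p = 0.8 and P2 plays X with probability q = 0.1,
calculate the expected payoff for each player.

E[P1] = 2.9, E[P2] = 4.46

Work:
E[P1] = p·q·π₁(A,X) + p·(1-q)·π₁(A,Y) + (1-p)·q·π₁(B,X) + (1-p)·(1-q)·π₁(B,Y)
= 0.8·0.1·4 + 0.8·0.9·3 + 0.2·0.1·3 + 0.2·0.9·2
= 2.9

E[P2] = 4.46 (similar calculation)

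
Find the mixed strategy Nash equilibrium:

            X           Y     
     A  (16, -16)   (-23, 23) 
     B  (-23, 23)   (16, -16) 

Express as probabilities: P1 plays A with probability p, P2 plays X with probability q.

p = 0.5, q = 0.5

Work:
Find probabilities that make opponent indifferent:
P2 chooses q to make P1 indifferent between A and B
P1 chooses p to make P2 indifferent between X and Y
Mixed NE: P1 plays (A: 0.5, B: 0.5), P2 plays (X: 0.5, Y: 0.5)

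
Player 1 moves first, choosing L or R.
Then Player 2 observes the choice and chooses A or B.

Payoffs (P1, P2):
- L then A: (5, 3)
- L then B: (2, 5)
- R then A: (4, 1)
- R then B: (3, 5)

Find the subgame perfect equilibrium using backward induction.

P1 plays R, P2 plays B after L and B after R; Payoff (3, 5)

Work:
Backward induction:
After L: P2 chooses B → P1 gets 2
After R: P2 chooses B → P1 gets 3
P1 chooses R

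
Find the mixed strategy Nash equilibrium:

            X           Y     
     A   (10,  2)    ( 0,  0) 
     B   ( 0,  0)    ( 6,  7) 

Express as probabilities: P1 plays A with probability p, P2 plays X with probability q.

p = 0.7778, q = 0.375

Work:
Find probabilities that make opponent indifferent:
P2 chooses q to make P1 indifferent between A and B
P1 chooses p to make P2 indifferent between X and Y
Mixed NE: P1 plays (A: 0.7778, B: 0.2222), P2 plays (X: 0.375, Y: 0.625)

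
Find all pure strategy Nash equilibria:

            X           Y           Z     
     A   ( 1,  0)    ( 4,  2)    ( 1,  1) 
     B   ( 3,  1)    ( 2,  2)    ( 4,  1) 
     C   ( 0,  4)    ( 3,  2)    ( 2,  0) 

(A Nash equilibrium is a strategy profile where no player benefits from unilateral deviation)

Nash equilibrium: (A, Y)

Work:
Best responses:
  P1 vs X: payoffs [1, 3, 0] → best response B (payoff 3)
  P1 vs Y: payoffs [4, 2, 3] → best response A (payoff 4)
  P1 vs Z: payoffs [1, 4, 2] → best response B (payoff 4)
  P2 vs A: payoffs [0, 2, 1] → best response Y (payoff 2)
  P2 vs B: payoffs [1, 2, 1] → best response Y (payoff 2)
  P2 vs C: payoffs [4, 2, 0] → best response X (payoff 4)
Mutual best responses: (A,Y) → Nash equilibria.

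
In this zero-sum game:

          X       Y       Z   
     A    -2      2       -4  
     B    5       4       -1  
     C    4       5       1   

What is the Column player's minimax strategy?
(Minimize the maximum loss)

Column should play Z, value = 1

Work:
Column player minimizes Row's maximum payoff:
Column X: max payoff to Row = 5
Column Y: max payoff to Row = 5
Column Z: max payoff to Row = 1
Minimum is 1, achieved by column Z.
Minimax strategy: Z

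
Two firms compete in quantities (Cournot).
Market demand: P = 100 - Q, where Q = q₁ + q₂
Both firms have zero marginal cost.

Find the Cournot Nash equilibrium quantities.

q₁* = q₂* = 33.33; P* = 33.33

Work:
Profit: π_i = P·q_i = (a - q_i - q_j)·q_i
FOC: ∂π_i/∂q_i = a - 2q_i - q_j = 0
Reaction function: q_i = (100 - q_j)/2
Symmetry: q* = 100/3 = 33.33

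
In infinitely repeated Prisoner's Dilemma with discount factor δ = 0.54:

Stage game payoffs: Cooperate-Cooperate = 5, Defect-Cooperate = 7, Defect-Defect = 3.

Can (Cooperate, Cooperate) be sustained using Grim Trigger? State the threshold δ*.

δ* = 0.5; since δ = 0.54 ≥ 0.5, cooperation can be sustained

Work:
For Grim Trigger:
Cooperate forever: 5/(1-δ)
Defect then punished: 7 + 3·δ/(1-δ)
Need: 5/(1-δ) ≥ 7 + 3·δ/(1-δ)
Solving: δ ≥ (T-R)/(T-P) = (7-5)/(7-3) = 0.5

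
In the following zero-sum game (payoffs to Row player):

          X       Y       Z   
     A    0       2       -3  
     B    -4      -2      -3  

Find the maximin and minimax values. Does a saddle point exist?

Maximin = -3, Minimax = -3, Saddle: True

Work:
Row minimums: [-3, -4] → maximin = -3
Column maximums: [0, 2, -3] → minimax = -3
Saddle point exists! Game value = -3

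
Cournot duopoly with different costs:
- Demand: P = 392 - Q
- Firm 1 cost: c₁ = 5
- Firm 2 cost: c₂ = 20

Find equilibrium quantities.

q₁* = 134.0, q₂* = 119.0

Work:
Reaction: q₁ = (392 - 5 - q₂)/2
Reaction: q₂ = (392 - 20 - q₁)/2
Solve simultaneously:
q₁* = (392 - 2×5 + 20)/3 = 134.0
q₂* = (392 - 2×20 + 5)/3 = 119.0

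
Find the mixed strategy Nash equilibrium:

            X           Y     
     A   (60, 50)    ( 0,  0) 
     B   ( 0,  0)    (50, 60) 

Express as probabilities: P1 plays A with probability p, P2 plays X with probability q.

p = 0.5455, q = 0.4545

Work:
Find probabilities that make opponent indifferent:
P2 chooses q to make P1 indifferent between A and B
P1 chooses p to make P2 indifferent between X and Y
Mixed NE: P1 plays (A: 0.5455, B: 0.4545), P2 plays (X: 0.4545, Y: 0.5455)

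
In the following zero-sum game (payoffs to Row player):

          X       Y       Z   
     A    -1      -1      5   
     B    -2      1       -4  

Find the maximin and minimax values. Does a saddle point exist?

Maximin = -1, Minimax = -1, Saddle: True

Work:
Row minimums: [-1, -4] → maximin = -1
Column maximums: [-1, 1, 5] → minimax = -1
Saddle point exists! Game value = -1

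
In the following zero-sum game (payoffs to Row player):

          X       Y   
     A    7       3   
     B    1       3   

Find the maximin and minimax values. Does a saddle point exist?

Maximin = 3, Minimax = 3, Saddle: True

Work:
Row minimums: [3, 1] → maximin = 3
Column maximums: [7, 3] → minimax = 3
Saddle point exists! Game value = 3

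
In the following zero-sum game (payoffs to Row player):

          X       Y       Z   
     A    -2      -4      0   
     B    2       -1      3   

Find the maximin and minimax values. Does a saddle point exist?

Maximin = -1, Minimax = -1, Saddle: True

Work:
Row minimums: [-4, -1] → maximin = -1
Column maximums: [2, -1, 3] → minimax = -1
Saddle point exists! Game value = -1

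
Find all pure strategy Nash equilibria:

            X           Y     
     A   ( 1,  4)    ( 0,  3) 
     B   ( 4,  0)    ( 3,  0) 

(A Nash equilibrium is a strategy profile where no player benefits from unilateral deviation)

Nash equilibrium: (B, X), (B, Y)

Work:
Best responses:
  P1 vs X: payoffs [1, 4] → best response B (payoff 4)
  P1 vs Y: payoffs [0, 3] → best response B (payoff 3)
  P2 vs A: payoffs [4, 3] → best response X (payoff 4)
  P2 vs B: payoffs [0, 0] → best response X/Y (payoff 0)
Mutual best responses: (B,X), (B,Y) → Nash equilibria.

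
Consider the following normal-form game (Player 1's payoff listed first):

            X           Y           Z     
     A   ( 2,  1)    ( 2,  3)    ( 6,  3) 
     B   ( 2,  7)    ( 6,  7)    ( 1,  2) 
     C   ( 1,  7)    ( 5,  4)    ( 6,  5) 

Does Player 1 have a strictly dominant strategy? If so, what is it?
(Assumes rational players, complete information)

No strictly dominant strategy exists for Player 1

Work:
A strategy strictly dominates another if it gives a strictly higher payoff against every opponent action. Compare each pair of P1's strategies column-by-column:
  A vs B: [2 vs 2, 2 vs 6, 6 vs 1] → A does not strictly dominate B (column X: 2 ≤ 2)
  A vs C: [2 vs 1, 2 vs 5, 6 vs 6] → A does not strictly dominate C (column Y: 2 ≤ 5)
  B vs A: [2 vs 2, 6 vs 2, 1 vs 6] → B does not strictly dominate A (column X: 2 ≤ 2)
  B vs C: [2 vs 1, 6 vs 5, 1 vs 6] → B does not strictly dominate C (column Z: 1 ≤ 6)
  C vs A: [1 vs 2, 5 vs 2, 6 vs 6] → C does not strictly dominate A (column X: 1 ≤ 2)
  C vs B: [1 vs 2, 5 vs 6, 6 vs 1] → C does not strictly dominate B (column X: 1 ≤ 2)
No single strategy strictly dominates all others → no strictly dominant strategy.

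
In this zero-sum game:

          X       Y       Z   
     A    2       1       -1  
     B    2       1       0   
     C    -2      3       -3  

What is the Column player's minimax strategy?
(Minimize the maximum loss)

Column should play Z, value = 0

Work:
Column player minimizes Row's maximum payoff:
Column X: max payoff to Row = 2
Column Y: max payoff to Row = 3
Column Z: max payoff to Row = 0
Minimum is 0, achieved by column Z.
Minimax strategy: Z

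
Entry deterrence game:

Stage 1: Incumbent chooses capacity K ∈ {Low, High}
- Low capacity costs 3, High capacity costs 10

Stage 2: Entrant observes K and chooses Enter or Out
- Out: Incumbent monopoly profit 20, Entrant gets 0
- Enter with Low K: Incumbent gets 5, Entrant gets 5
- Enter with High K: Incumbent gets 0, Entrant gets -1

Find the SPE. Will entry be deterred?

SPE: (High, Enter|Low, Out|High); Entry deterred. Incumbent net profit = 10

Work:
After Low K: Entrant enters (5 > 0)
After High K: Entrant stays out (-1 < 0)
Incumbent: Low → 5−3=2, High → 20−10=10
Incumbent chooses High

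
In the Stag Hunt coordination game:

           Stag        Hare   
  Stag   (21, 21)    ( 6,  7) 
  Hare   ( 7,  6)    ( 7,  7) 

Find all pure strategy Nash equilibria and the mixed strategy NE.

Pure NE: (Stag, Stag) and (Hare, Hare); Mixed NE: p = 0.0667, q = 0.0667

Work:
Check pure NE:
(Stag, Stag): (21, 21) - no unilateral deviation beneficial
(Hare, Hare): (7, 7) - no unilateral deviation beneficial
Mixed NE: P1 plays Stag with p = 0.0667, P2 plays Stag with q = 0.0667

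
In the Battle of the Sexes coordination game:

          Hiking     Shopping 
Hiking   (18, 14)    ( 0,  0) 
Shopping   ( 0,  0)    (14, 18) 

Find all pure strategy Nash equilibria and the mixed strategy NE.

Pure NE: (Hiking, Hiking) and (Shopping, Shopping); Mixed NE: p = 0.5625, q = 0.4375

Work:
Check pure NE:
(Hiking, Hiking): (18, 14) - no unilateral deviation beneficial
(Shopping, Shopping): (14, 18) - no unilateral deviation beneficial
Mixed NE: P1 plays Hiking with p = 0.5625, P2 plays Hiking with q = 0.4375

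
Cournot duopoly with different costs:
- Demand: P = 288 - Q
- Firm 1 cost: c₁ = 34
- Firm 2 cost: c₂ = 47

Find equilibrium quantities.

q₁* = 89.0, q₂* = 76.0

Work:
Reaction: q₁ = (288 - 34 - q₂)/2
Reaction: q₂ = (288 - 47 - q₁)/2
Solve simultaneously:
q₁* = (288 - 2×34 + 47)/3 = 89.0
q₂* = (288 - 2×47 + 34)/3 = 76.0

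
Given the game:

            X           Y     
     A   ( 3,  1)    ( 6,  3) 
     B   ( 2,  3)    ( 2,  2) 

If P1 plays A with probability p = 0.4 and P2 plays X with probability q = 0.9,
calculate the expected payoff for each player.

E[P1] = 2.52, E[P2] = 2.22

Work:
E[P1] = p·q·π₁(A,X) + p·(1-q)·π₁(A,Y) + (1-p)·q·π₁(B,X) + (1-p)·(1-q)·π₁(B,Y)
= 0.4·0.9·3 + 0.4·0.1·6 + 0.6·0.9·2 + 0.6·0.1·2
= 2.52

E[P2] = 2.22 (similar calculation)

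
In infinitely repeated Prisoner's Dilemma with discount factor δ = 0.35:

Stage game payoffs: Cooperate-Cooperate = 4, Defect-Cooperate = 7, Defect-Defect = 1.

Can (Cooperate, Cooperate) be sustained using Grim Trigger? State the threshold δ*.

δ* = 0.5; since δ = 0.35 < 0.5, cooperation cannot be sustained

Work:
For Grim Trigger:
Cooperate forever: 4/(1-δ)
Defect then punished: 7 + 1·δ/(1-δ)
Need: 4/(1-δ) ≥ 7 + 1·δ/(1-δ)
Solving: δ ≥ (T-R)/(T-P) = (7-4)/(7-1) = 0.5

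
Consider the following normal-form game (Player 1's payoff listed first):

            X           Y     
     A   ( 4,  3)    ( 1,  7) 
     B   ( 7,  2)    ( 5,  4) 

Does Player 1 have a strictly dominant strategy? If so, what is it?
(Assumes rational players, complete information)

Yes, Player 1's strictly dominant strategy is B

Work:
A strategy strictly dominates another if it gives a strictly higher payoff against every opponent action. Compare each pair of P1's strategies column-by-column:
  A vs B: [4 vs 7, 1 vs 5] → A does not strictly dominate B (column X: 4 ≤ 7)
  B vs A: [7 vs 4, 5 vs 1] → B strictly dominates A
B strictly dominates every other strategy → strictly dominant.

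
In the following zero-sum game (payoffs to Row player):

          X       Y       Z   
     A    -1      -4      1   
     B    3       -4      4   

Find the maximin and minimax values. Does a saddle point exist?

Maximin = -4, Minimax = -4, Saddle: True

Work:
Row minimums: [-4, -4] → maximin = -4
Column maximums: [3, -4, 4] → minimax = -4
Saddle point exists! Game value = -4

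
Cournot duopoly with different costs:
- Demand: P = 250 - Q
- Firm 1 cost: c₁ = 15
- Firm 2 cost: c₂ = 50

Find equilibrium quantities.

q₁* = 90.0, q₂* = 55.0

Work:
Reaction: q₁ = (250 - 15 - q₂)/2
Reaction: q₂ = (250 - 50 - q₁)/2
Solve simultaneously:
q₁* = (250 - 2×15 + 50)/3 = 90.0
q₂* = (250 - 2×50 + 15)/3 = 55.0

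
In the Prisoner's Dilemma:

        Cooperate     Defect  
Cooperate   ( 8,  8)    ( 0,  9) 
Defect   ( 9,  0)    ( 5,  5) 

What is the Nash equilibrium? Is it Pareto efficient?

(Defect, Defect) is NE; not Pareto efficient

Work:
Defect dominates Cooperate for both players:
If P2 cooperates: Defect (9) > Cooperate (8)
If P2 defects: Defect (5) > Cooperate (0)
NE: (Defect, Defect) with payoff (5, 5)
But (Cooperate, Cooperate) = (8, 8) Pareto dominates (5, 5)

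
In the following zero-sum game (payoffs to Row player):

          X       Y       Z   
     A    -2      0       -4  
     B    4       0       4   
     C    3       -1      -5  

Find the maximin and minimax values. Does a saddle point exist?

Maximin = 0, Minimax = 0, Saddle: True

Work:
Row minimums: [-4, 0, -5] → maximin = 0
Column maximums: [4, 0, 4] → minimax = 0
Saddle point exists! Game value = 0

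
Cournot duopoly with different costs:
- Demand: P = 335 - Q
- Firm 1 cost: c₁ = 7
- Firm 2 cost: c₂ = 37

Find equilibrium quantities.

q₁* = 119.33, q₂* = 89.33

Work:
Reaction: q₁ = (335 - 7 - q₂)/2
Reaction: q₂ = (335 - 37 - q₁)/2
Solve simultaneously:
q₁* = (335 - 2×7 + 37)/3 = 119.33
q₂* = (335 - 2×37 + 7)/3 = 89.33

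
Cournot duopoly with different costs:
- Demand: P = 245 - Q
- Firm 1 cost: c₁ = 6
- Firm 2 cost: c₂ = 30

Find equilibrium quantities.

q₁* = 87.67, q₂* = 63.67

Work:
Reaction: q₁ = (245 - 6 - q₂)/2
Reaction: q₂ = (245 - 30 - q₁)/2
Solve simultaneously:
q₁* = (245 - 2×6 + 30)/3 = 87.67
q₂* = (245 - 2×30 + 6)/3 = 63.67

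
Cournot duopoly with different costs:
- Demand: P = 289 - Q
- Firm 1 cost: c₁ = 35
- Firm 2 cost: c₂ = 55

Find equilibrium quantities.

q₁* = 91.33, q₂* = 71.33

Work:
Reaction: q₁ = (289 - 35 - q₂)/2
Reaction: q₂ = (289 - 55 - q₁)/2
Solve simultaneously:
q₁* = (289 - 2×35 + 55)/3 = 91.33
q₂* = (289 - 2×55 + 35)/3 = 71.33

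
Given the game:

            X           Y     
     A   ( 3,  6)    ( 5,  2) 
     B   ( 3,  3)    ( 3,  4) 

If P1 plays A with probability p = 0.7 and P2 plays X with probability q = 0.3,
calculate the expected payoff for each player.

E[P1] = 3.98, E[P2] = 3.35

Work:
E[P1] = p·q·π₁(A,X) + p·(1-q)·π₁(A,Y) + (1-p)·q·π₁(B,X) + (1-p)·(1-q)·π₁(B,Y)
= 0.7·0.3·3 + 0.7·0.7·5 + 0.3·0.3·3 + 0.3·0.7·3
= 3.98

E[P2] = 3.35 (similar calculation)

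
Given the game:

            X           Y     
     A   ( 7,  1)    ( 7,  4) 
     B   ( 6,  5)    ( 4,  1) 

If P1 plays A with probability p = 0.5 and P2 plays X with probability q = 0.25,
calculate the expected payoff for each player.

E[P1] = 5.75, E[P2] = 2.625

Work:
E[P1] = p·q·π₁(A,X) + p·(1-q)·π₁(A,Y) + (1-p)·q·π₁(B,X) + (1-p)·(1-q)·π₁(B,Y)
= 0.5·0.25·7 + 0.5·0.75·7 + 0.5·0.25·6 + 0.5·0.75·4
= 5.75

E[P2] = 2.625 (similar calculation)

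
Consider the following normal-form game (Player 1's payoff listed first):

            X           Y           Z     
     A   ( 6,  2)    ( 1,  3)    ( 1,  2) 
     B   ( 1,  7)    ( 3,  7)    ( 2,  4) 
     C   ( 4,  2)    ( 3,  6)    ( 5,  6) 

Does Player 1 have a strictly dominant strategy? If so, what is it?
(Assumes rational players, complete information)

No strictly dominant strategy exists for Player 1

Work:
A strategy strictly dominates another if it gives a strictly higher payoff against every opponent action. Compare each pair of P1's strategies column-by-column:
  A vs B: [6 vs 1, 1 vs 3, 1 vs 2] → A does not strictly dominate B (column Y: 1 ≤ 3)
  A vs C: [6 vs 4, 1 vs 3, 1 vs 5] → A does not strictly dominate C (column Y: 1 ≤ 3)
  B vs A: [1 vs 6, 3 vs 1, 2 vs 1] → B does not strictly dominate A (column X: 1 ≤ 6)
  B vs C: [1 vs 4, 3 vs 3, 2 vs 5] → B does not strictly dominate C (column X: 1 ≤ 4)
  C vs A: [4 vs 6, 3 vs 1, 5 vs 1] → C does not strictly dominate A (column X: 4 ≤ 6)
  C vs B: [4 vs 1, 3 vs 3, 5 vs 2] → C does not strictly dominate B (column Y: 3 ≤ 3)
No single strategy strictly dominates all others → no strictly dominant strategy.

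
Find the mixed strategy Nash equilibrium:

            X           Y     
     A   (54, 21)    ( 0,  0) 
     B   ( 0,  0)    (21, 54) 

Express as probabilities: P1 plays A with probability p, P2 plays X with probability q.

p = 0.72, q = 0.28

Work:
Find probabilities that make opponent indifferent:
P2 chooses q to make P1 indifferent between A and B
P1 chooses p to make P2 indifferent between X and Y
Mixed NE: P1 plays (A: 0.72, B: 0.28), P2 plays (X: 0.28, Y: 0.72)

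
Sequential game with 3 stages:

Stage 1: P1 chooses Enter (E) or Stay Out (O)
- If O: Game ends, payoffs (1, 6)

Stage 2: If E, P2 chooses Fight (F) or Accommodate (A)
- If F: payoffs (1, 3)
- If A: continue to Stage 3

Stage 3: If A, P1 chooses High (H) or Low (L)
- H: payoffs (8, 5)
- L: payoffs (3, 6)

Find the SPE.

SPE: (E, A, H); Outcome (8, 5)

Work:
Stage 3: P1 chooses H (8 vs 3)
Stage 2: P2: F->3, A->5 (anticipating H). Choose A
Stage 1: P1: O->1, E->8 (anticipating A, H). Choose E
SPE path: E -> A -> H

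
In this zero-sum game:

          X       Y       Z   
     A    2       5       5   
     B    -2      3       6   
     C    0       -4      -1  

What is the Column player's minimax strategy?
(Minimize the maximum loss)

Column should play X, value = 2

Work:
Column player minimizes Row's maximum payoff:
Column X: max payoff to Row = 2
Column Y: max payoff to Row = 5
Column Z: max payoff to Row = 6
Minimum is 2, achieved by column X.
Minimax strategy: X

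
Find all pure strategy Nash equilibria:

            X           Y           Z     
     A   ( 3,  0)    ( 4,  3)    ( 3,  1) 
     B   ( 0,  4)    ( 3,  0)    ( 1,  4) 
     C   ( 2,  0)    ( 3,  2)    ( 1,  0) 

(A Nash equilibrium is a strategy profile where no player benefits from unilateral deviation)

Nash equilibrium: (A, Y)

Work:
Best responses:
  P1 vs X: payoffs [3, 0, 2] → best response A (payoff 3)
  P1 vs Y: payoffs [4, 3, 3] → best response A (payoff 4)
  P1 vs Z: payoffs [3, 1, 1] → best response A (payoff 3)
  P2 vs A: payoffs [0, 3, 1] → best response Y (payoff 3)
  P2 vs B: payoffs [4, 0, 4] → best response X/Z (payoff 4)
  P2 vs C: payoffs [0, 2, 0] → best response Y (payoff 2)
Mutual best responses: (A,Y) → Nash equilibria.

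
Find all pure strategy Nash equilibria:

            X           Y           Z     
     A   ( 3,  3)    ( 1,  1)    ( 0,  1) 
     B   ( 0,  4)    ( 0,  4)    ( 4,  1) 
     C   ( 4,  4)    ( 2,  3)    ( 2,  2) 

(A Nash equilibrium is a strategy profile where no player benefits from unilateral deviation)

Nash equilibrium: (C, X)

Work:
Best responses:
  P1 vs X: payoffs [3, 0, 4] → best response C (payoff 4)
  P1 vs Y: payoffs [1, 0, 2] → best response C (payoff 2)
  P1 vs Z: payoffs [0, 4, 2] → best response B (payoff 4)
  P2 vs A: payoffs [3, 1, 1] → best response X (payoff 3)
  P2 vs B: payoffs [4, 4, 1] → best response X/Y (payoff 4)
  P2 vs C: payoffs [4, 3, 2] → best response X (payoff 4)
Mutual best responses: (C,X) → Nash equilibria.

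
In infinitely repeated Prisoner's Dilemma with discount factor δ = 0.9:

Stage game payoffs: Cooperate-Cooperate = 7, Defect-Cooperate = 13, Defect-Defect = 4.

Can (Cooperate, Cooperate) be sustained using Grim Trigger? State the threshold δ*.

δ* = 0.6667; since δ = 0.9 ≥ 0.6667, cooperation can be sustained

Work:
For Grim Trigger:
Cooperate forever: 7/(1-δ)
Defect then punished: 13 + 4·δ/(1-δ)
Need: 7/(1-δ) ≥ 13 + 4·δ/(1-δ)
Solving: δ ≥ (T-R)/(T-P) = (13-7)/(13-4) = 0.6667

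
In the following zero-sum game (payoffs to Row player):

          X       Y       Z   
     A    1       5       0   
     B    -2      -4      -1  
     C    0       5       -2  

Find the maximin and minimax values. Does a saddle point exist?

Maximin = 0, Minimax = 0, Saddle: True

Work:
Row minimums: [0, -4, -2] → maximin = 0
Column maximums: [1, 5, 0] → minimax = 0
Saddle point exists! Game value = 0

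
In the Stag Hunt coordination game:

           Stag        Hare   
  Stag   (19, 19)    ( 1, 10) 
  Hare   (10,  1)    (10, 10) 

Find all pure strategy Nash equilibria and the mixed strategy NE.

Pure NE: (Stag, Stag) and (Hare, Hare); Mixed NE: p = 0.5, q = 0.5

Work:
Check pure NE:
(Stag, Stag): (19, 19) - no unilateral deviation beneficial
(Hare, Hare): (10, 10) - no unilateral deviation beneficial
Mixed NE: P1 plays Stag with p = 0.5, P2 plays Stag with q = 0.5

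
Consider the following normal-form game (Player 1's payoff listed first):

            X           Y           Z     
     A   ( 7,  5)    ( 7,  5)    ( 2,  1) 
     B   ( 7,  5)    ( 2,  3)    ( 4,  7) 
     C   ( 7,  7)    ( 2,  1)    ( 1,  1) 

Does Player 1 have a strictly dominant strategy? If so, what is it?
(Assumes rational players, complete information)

No strictly dominant strategy exists for Player 1

Work:
A strategy strictly dominates another if it gives a strictly higher payoff against every opponent action. Compare each pair of P1's strategies column-by-column:
  A vs B: [7 vs 7, 7 vs 2, 2 vs 4] → A does not strictly dominate B (column X: 7 ≤ 7)
  A vs C: [7 vs 7, 7 vs 2, 2 vs 1] → A does not strictly dominate C (column X: 7 ≤ 7)
  B vs A: [7 vs 7, 2 vs 7, 4 vs 2] → B does not strictly dominate A (column X: 7 ≤ 7)
  B vs C: [7 vs 7, 2 vs 2, 4 vs 1] → B does not strictly dominate C (column X: 7 ≤ 7)
  C vs A: [7 vs 7, 2 vs 7, 1 vs 2] → C does not strictly dominate A (column X: 7 ≤ 7)
  C vs B: [7 vs 7, 2 vs 2, 1 vs 4] → C does not strictly dominate B (column X: 7 ≤ 7)
No single strategy strictly dominates all others → no strictly dominant strategy.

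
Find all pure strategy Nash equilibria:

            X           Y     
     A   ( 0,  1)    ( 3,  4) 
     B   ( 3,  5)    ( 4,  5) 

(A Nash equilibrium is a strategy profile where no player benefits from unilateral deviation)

Nash equilibrium: (B, X), (B, Y)

Work:
Best responses:
  P1 vs X: payoffs [0, 3] → best response B (payoff 3)
  P1 vs Y: payoffs [3, 4] → best response B (payoff 4)
  P2 vs A: payoffs [1, 4] → best response Y (payoff 4)
  P2 vs B: payoffs [5, 5] → best response X/Y (payoff 5)
Mutual best responses: (B,X), (B,Y) → Nash equilibria.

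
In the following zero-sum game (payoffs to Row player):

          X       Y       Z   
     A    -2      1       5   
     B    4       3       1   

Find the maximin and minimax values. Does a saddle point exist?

Maximin = 1, Minimax = 3, Saddle: False

Work:
Row minimums: [-2, 1] → maximin = 1
Column maximums: [4, 3, 5] → minimax = 3
No saddle point (maximin ≠ minimax). Mixed strategy needed.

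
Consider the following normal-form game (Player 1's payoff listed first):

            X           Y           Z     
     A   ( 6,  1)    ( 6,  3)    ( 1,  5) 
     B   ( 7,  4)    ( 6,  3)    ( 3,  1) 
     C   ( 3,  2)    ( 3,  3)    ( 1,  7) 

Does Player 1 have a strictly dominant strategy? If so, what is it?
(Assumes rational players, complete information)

No strictly dominant strategy exists for Player 1

Work:
A strategy strictly dominates another if it gives a strictly higher payoff against every opponent action. Compare each pair of P1's strategies column-by-column:
  A vs B: [6 vs 7, 6 vs 6, 1 vs 3] → A does not strictly dominate B (column X: 6 ≤ 7)
  A vs C: [6 vs 3, 6 vs 3, 1 vs 1] → A does not strictly dominate C (column Z: 1 ≤ 1)
  B vs A: [7 vs 6, 6 vs 6, 3 vs 1] → B does not strictly dominate A (column Y: 6 ≤ 6)
  B vs C: [7 vs 3, 6 vs 3, 3 vs 1] → B strictly dominates C
  C vs A: [3 vs 6, 3 vs 6, 1 vs 1] → C does not strictly dominate A (column X: 3 ≤ 6)
  C vs B: [3 vs 7, 3 vs 6, 1 vs 3] → C does not strictly dominate B (column X: 3 ≤ 7)
No single strategy strictly dominates all others → no strictly dominant strategy.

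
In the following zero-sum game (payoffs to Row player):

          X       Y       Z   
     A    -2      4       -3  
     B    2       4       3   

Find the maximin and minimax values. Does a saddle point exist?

Maximin = 2, Minimax = 2, Saddle: True

Work:
Row minimums: [-3, 2] → maximin = 2
Column maximums: [2, 4, 3] → minimax = 2
Saddle point exists! Game value = 2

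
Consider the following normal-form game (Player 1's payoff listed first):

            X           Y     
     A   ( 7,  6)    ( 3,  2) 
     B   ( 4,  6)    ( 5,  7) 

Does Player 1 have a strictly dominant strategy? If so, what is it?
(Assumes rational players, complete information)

No strictly dominant strategy exists for Player 1

Work:
A strategy strictly dominates another if it gives a strictly higher payoff against every opponent action. Compare each pair of P1's strategies column-by-column:
  A vs B: [7 vs 4, 3 vs 5] → A does not strictly dominate B (column Y: 3 ≤ 5)
  B vs A: [4 vs 7, 5 vs 3] → B does not strictly dominate A (column X: 4 ≤ 7)
No single strategy strictly dominates all others → no strictly dominant strategy.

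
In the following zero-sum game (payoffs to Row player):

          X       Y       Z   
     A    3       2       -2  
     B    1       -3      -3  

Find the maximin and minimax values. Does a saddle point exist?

Maximin = -2, Minimax = -2, Saddle: True

Work:
Row minimums: [-2, -3] → maximin = -2
Column maximums: [3, 2, -2] → minimax = -2
Saddle point exists! Game value = -2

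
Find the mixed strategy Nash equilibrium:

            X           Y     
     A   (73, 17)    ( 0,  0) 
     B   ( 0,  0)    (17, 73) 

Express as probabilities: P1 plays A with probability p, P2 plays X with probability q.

p = 0.8111, q = 0.1889

Work:
Find probabilities that make opponent indifferent:
P2 chooses q to make P1 indifferent between A and B
P1 chooses p to make P2 indifferent between X and Y
Mixed NE: P1 plays (A: 0.8111, B: 0.1889), P2 plays (X: 0.1889, Y: 0.8111)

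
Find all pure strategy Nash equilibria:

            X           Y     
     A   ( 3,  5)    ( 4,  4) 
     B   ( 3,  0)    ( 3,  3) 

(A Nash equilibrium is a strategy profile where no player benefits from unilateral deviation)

Nash equilibrium: (A, X)

Work:
Best responses:
  P1 vs X: payoffs [3, 3] → best response A/B (payoff 3)
  P1 vs Y: payoffs [4, 3] → best response A (payoff 4)
  P2 vs A: payoffs [5, 4] → best response X (payoff 5)
  P2 vs B: payoffs [0, 3] → best response Y (payoff 3)
Mutual best responses: (A,X) → Nash equilibria.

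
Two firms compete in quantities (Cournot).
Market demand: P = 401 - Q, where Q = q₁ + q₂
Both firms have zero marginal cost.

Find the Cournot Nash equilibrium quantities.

q₁* = q₂* = 133.67; P* = 133.67

Work:
Profit: π_i = P·q_i = (a - q_i - q_j)·q_i
FOC: ∂π_i/∂q_i = a - 2q_i - q_j = 0
Reaction function: q_i = (401 - q_j)/2
Symmetry: q* = 401/3 = 133.67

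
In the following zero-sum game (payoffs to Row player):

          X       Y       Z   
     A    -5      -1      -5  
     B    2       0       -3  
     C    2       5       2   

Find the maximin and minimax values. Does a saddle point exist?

Maximin = 2, Minimax = 2, Saddle: True

Work:
Row minimums: [-5, -3, 2] → maximin = 2
Column maximums: [2, 5, 2] → minimax = 2
Saddle point exists! Game value = 2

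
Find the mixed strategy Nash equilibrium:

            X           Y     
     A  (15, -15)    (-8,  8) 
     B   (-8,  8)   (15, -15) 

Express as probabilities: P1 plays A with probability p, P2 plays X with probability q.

p = 0.5, q = 0.5

Work:
Find probabilities that make opponent indifferent:
P2 chooses q to make P1 indifferent between A and B
P1 chooses p to make P2 indifferent between X and Y
Mixed NE: P1 plays (A: 0.5, B: 0.5), P2 plays (X: 0.5, Y: 0.5)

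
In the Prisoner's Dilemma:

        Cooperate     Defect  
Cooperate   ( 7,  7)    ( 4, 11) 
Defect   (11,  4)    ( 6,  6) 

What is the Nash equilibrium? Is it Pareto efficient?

(Defect, Defect) is NE; not Pareto efficient

Work:
Defect dominates Cooperate for both players:
If P2 cooperates: Defect (11) > Cooperate (7)
If P2 defects: Defect (6) > Cooperate (4)
NE: (Defect, Defect) with payoff (6, 6)
But (Cooperate, Cooperate) = (7, 7) Pareto dominates (6, 6)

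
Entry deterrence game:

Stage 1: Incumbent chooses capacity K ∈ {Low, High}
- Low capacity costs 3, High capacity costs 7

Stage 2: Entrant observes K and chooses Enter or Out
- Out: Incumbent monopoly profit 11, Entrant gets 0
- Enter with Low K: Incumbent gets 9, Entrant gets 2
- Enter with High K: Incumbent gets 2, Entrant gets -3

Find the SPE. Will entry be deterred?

SPE: (Low, Enter|Low, Out|High); Entry not deterred. Incumbent net profit = 6, Entrant gets 2

Work:
After Low K: Entrant enters (2 > 0)
After High K: Entrant stays out (-3 < 0)
Incumbent: Low → 9−3=6, High → 11−7=4
Incumbent chooses Low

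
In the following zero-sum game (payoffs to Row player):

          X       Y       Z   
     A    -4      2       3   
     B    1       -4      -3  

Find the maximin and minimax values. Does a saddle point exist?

Maximin = -4, Minimax = 1, Saddle: False

Work:
Row minimums: [-4, -4] → maximin = -4
Column maximums: [1, 2, 3] → minimax = 1
No saddle point (maximin ≠ minimax). Mixed strategy needed.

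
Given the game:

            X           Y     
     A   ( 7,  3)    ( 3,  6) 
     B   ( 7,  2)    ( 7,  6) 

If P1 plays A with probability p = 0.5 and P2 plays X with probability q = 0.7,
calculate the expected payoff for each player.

E[P1] = 6.4, E[P2] = 3.55

Work:
E[P1] = p·q·π₁(A,X) + p·(1-q)·π₁(A,Y) + (1-p)·q·π₁(B,X) + (1-p)·(1-q)·π₁(B,Y)
= 0.5·0.7·7 + 0.5·0.3·3 + 0.5·0.7·7 + 0.5·0.3·7
= 6.4

E[P2] = 3.55 (similar calculation)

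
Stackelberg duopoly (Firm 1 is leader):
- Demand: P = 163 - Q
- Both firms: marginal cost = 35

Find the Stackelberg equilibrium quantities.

q₁* (leader) = 64.0, q₂* (follower) = 32.0

Work:
Follower's reaction: q₂ = (a - c - q₁)/2
Leader substitutes: π₁ = q₁·(a - q₁ - (a-c-q₁)/2 - c)
FOC: q₁* = (163 - 35)/2 = 64.00
Then: q₂* = (163 - 35 - 64.0)/2 = 32.00
Leader has first-mover advantage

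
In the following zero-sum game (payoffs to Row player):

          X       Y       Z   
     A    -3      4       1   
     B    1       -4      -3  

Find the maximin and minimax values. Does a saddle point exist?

Maximin = -3, Minimax = 1, Saddle: False

Work:
Row minimums: [-3, -4] → maximin = -3
Column maximums: [1, 4, 1] → minimax = 1
No saddle point (maximin ≠ minimax). Mixed strategy needed.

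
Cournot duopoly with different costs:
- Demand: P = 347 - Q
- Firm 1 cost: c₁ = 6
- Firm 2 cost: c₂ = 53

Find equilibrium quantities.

q₁* = 129.33, q₂* = 82.33

Work:
Reaction: q₁ = (347 - 6 - q₂)/2
Reaction: q₂ = (347 - 53 - q₁)/2
Solve simultaneously:
q₁* = (347 - 2×6 + 53)/3 = 129.33
q₂* = (347 - 2×53 + 6)/3 = 82.33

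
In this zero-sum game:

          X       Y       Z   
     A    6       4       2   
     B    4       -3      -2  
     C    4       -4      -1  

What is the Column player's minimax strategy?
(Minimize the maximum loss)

Column should play Z, value = 2

Work:
Column player minimizes Row's maximum payoff:
Column X: max payoff to Row = 6
Column Y: max payoff to Row = 4
Column Z: max payoff to Row = 2
Minimum is 2, achieved by column Z.
Minimax strategy: Z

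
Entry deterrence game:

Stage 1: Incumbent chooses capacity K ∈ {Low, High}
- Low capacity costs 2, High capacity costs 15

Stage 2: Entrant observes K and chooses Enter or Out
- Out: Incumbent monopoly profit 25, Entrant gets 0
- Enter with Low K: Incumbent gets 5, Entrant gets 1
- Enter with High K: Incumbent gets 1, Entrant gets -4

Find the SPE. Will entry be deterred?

SPE: (High, Enter|Low, Out|High); Entry deterred. Incumbent net profit = 10

Work:
After Low K: Entrant enters (1 > 0)
After High K: Entrant stays out (-4 < 0)
Incumbent: Low → 5−2=3, High → 25−15=10
Incumbent chooses High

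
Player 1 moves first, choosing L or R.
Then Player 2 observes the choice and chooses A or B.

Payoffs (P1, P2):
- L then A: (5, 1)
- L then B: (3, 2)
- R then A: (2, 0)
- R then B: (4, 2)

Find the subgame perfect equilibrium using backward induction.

P1 plays R, P2 plays B after L and B after R; Payoff (4, 2)

Work:
Backward induction:
After L: P2 chooses B → P1 gets 3
After R: P2 chooses B → P1 gets 4
P1 chooses R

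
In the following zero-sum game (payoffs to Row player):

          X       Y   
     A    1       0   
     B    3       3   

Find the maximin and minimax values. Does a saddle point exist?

Maximin = 3, Minimax = 3, Saddle: True

Work:
Row minimums: [0, 3] → maximin = 3
Column maximums: [3, 3] → minimax = 3
Saddle point exists! Game value = 3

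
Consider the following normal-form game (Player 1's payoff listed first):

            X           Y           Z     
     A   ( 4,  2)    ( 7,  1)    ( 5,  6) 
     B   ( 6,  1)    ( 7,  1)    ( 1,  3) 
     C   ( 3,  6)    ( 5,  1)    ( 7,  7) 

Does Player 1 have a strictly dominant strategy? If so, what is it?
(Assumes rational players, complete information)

No strictly dominant strategy exists for Player 1

Work:
A strategy strictly dominates another if it gives a strictly higher payoff against every opponent action. Compare each pair of P1's strategies column-by-column:
  A vs B: [4 vs 6, 7 vs 7, 5 vs 1] → A does not strictly dominate B (column X: 4 ≤ 6)
  A vs C: [4 vs 3, 7 vs 5, 5 vs 7] → A does not strictly dominate C (column Z: 5 ≤ 7)
  B vs A: [6 vs 4, 7 vs 7, 1 vs 5] → B does not strictly dominate A (column Y: 7 ≤ 7)
  B vs C: [6 vs 3, 7 vs 5, 1 vs 7] → B does not strictly dominate C (column Z: 1 ≤ 7)
  C vs A: [3 vs 4, 5 vs 7, 7 vs 5] → C does not strictly dominate A (column X: 3 ≤ 4)
  C vs B: [3 vs 6, 5 vs 7, 7 vs 1] → C does not strictly dominate B (column X: 3 ≤ 6)
No single strategy strictly dominates all others → no strictly dominant strategy.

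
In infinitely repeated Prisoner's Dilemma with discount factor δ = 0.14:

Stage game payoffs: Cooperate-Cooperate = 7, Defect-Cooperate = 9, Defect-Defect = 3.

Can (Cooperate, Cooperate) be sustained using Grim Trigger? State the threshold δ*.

δ* = 0.3333; since δ = 0.14 < 0.3333, cooperation cannot be sustained

Work:
For Grim Trigger:
Cooperate forever: 7/(1-δ)
Defect then punished: 9 + 3·δ/(1-δ)
Need: 7/(1-δ) ≥ 9 + 3·δ/(1-δ)
Solving: δ ≥ (T-R)/(T-P) = (9-7)/(9-3) = 0.3333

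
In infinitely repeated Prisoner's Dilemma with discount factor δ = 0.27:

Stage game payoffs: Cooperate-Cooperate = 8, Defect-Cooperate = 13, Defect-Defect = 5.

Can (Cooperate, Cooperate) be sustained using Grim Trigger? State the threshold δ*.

δ* = 0.625; since δ = 0.27 < 0.625, cooperation cannot be sustained

Work:
For Grim Trigger:
Cooperate forever: 8/(1-δ)
Defect then punished: 13 + 5·δ/(1-δ)
Need: 8/(1-δ) ≥ 13 + 5·δ/(1-δ)
Solving: δ ≥ (T-R)/(T-P) = (13-8)/(13-5) = 0.625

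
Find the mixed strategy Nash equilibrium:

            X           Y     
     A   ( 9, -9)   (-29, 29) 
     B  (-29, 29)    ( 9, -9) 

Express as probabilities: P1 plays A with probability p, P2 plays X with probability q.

p = 0.5, q = 0.5

Work:
Find probabilities that make opponent indifferent:
P2 chooses q to make P1 indifferent between A and B
P1 chooses p to make P2 indifferent between X and Y
Mixed NE: P1 plays (A: 0.5, B: 0.5), P2 plays (X: 0.5, Y: 0.5)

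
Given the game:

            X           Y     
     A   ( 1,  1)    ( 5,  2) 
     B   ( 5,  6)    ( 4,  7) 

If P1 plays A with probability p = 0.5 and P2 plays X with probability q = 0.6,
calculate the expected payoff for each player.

E[P1] = 3.6, E[P2] = 3.9

Work:
E[P1] = p·q·π₁(A,X) + p·(1-q)·π₁(A,Y) + (1-p)·q·π₁(B,X) + (1-p)·(1-q)·π₁(B,Y)
= 0.5·0.6·1 + 0.5·0.4·5 + 0.5·0.6·5 + 0.5·0.4·4
= 3.6

E[P2] = 3.9 (similar calculation)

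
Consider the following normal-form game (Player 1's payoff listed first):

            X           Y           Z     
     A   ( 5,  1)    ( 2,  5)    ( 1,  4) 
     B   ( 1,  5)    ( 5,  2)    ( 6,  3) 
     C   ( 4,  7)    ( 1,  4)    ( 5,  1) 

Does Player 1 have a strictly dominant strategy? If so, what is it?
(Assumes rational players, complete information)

No strictly dominant strategy exists for Player 1

Work:
A strategy strictly dominates another if it gives a strictly higher payoff against every opponent action. Compare each pair of P1's strategies column-by-column:
  A vs B: [5 vs 1, 2 vs 5, 1 vs 6] → A does not strictly dominate B (column Y: 2 ≤ 5)
  A vs C: [5 vs 4, 2 vs 1, 1 vs 5] → A does not strictly dominate C (column Z: 1 ≤ 5)
  B vs A: [1 vs 5, 5 vs 2, 6 vs 1] → B does not strictly dominate A (column X: 1 ≤ 5)
  B vs C: [1 vs 4, 5 vs 1, 6 vs 5] → B does not strictly dominate C (column X: 1 ≤ 4)
  C vs A: [4 vs 5, 1 vs 2, 5 vs 1] → C does not strictly dominate A (column X: 4 ≤ 5)
  C vs B: [4 vs 1, 1 vs 5, 5 vs 6] → C does not strictly dominate B (column Y: 1 ≤ 5)
No single strategy strictly dominates all others → no strictly dominant strategy.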